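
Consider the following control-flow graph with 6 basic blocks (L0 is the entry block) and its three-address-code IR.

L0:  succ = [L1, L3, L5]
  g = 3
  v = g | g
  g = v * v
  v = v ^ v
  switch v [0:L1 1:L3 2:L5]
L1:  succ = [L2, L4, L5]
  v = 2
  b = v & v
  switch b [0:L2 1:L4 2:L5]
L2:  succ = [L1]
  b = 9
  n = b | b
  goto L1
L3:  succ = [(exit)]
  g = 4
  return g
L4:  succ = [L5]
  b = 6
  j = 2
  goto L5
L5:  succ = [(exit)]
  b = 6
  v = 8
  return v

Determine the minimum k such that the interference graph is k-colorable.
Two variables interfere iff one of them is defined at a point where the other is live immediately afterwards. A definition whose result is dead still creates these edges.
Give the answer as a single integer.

Answer: 2

Working:
def/use:
  L0: {g,v} / ∅
  L1: {b,v} / ∅
  L2: {b,n} / ∅
  L3: {g} / ∅
  L4: {b,j} / ∅
  L5: {b,v} / ∅

Backward fixpoint:
  L0 li=∅ lo=∅
  L1 li=∅ lo=∅
  L2 li=∅ lo=∅
  L3 li=∅ lo=∅
  L4 li=∅ lo=∅
  L5 li=∅ lo=∅

Interference:
  b↔∅
  g↔{v}
  j↔∅
  n↔∅
  v↔{g}

Chromatic number:
  clique {g,v} ⇒ need ≥ 2
  assign b→R0 g→R0 j→R0 n→R0 v→R1 — no edge inside a register ⇒ χ ≤ 2
  χ = 2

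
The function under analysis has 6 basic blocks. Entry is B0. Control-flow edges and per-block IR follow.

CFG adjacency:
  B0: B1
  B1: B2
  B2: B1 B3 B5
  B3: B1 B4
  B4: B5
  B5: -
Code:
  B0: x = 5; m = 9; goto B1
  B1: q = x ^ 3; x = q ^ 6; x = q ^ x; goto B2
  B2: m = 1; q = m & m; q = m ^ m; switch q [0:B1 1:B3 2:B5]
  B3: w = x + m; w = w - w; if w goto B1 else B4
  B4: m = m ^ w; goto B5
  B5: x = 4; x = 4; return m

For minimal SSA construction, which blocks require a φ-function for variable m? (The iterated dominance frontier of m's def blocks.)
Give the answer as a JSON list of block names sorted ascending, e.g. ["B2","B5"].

idom tree: B1←B0 B2←B1 B3←B2 B4←B3 B5←B2
Dom at joins:
  B1: preds {B0,B2,B3}: {B0} ∩ {B0,B1,B2} ∩ {B0,B1,B2,B3} = {B0}; idom=B0
  B5: preds {B2,B4}: {B0,B1,B2} ∩ {B0,B1,B2,B3,B4} = {B0,B1,B2}; idom=B2

DF derivation:
  B1←B0: walk · to B0
  B1←B2: walk B2→B1 to B0
  B1←B3: walk B3→B2→B1 to B0
  B5←B2: walk · to B2
  B5←B4: walk B4→B3 to B2
  DF(B0)=∅
  DF(B1)={B1}
  DF(B2)={B1}
  DF(B3)={B1,B5}
  DF(B4)={B5}
  DF(B5)=∅

φ for m: defs {B0,B2,B4}
  DF⁺ = {B1,B5}

Answer: ["B1", "B5"]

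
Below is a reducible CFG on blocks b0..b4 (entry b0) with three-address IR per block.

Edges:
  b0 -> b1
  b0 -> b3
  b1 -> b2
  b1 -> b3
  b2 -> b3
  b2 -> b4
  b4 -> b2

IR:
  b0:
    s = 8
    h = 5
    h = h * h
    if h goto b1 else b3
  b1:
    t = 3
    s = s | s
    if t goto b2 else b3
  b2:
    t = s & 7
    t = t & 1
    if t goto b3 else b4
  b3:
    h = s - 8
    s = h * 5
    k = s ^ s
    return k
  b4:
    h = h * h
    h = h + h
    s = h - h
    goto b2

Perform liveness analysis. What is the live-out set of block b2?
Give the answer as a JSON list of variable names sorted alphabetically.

def/use:
  b0: def={h,s} ue=∅
  b1: def={s,t} ue={s}
  b2: def={t} ue={s}
  b3: def={h,k,s} ue={s}
  b4: def={h,s} ue={h}

Liveness:
  b0: in=∅ out={h,s}
  b1: in={h,s} out={h,s}
  b2: in={h,s} out={h,s}
  b3: in={s} out=∅
  b4: in={h} out={h,s}

live-out(b2) = ["h", "s"]

Answer: ["h", "s"]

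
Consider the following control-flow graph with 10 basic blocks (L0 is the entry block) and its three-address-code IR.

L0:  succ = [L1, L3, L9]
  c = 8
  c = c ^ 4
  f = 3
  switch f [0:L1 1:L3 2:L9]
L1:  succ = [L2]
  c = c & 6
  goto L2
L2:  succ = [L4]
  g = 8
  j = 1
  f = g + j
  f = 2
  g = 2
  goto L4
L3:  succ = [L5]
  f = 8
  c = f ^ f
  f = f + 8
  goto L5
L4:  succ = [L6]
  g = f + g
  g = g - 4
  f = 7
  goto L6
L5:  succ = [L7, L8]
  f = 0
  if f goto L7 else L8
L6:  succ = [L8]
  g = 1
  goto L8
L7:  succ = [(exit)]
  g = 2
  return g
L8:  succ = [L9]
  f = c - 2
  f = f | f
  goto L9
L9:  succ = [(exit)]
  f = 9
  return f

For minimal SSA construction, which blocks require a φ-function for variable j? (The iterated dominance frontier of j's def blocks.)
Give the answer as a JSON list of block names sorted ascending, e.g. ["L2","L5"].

Answer: ["L8", "L9"]

Derivation:
idom tree: L1←L0 L2←L1 L3←L0 L4←L2 L5←L3 L6←L4 L7←L5 L8←L0 L9←L0
Dom∩ at merges:
  L8: preds {L5,L6}: {L0,L3,L5} ∩ {L0,L1,L2,L4,L6} = {L0}; idom=L0
  L9: preds {L0,L8}: {L0} ∩ {L0,L8} = {L0}; idom=L0

DF walk-up:
  L8←L5: walk L5→L3 to L0
  L8←L6: walk L6→L4→L2→L1 to L0
  L9←L0: walk · to L0
  L9←L8: walk L8 to L0
  L0 → ∅
  L1 → {L8}
  L2 → {L8}
  L3 → {L8}
  L4 → {L8}
  L5 → {L8}
  L6 → {L8}
  L7 → ∅
  L8 → {L9}
  L9 → ∅

φ for j: defs {L2}
  DF⁺ = {L8,L9}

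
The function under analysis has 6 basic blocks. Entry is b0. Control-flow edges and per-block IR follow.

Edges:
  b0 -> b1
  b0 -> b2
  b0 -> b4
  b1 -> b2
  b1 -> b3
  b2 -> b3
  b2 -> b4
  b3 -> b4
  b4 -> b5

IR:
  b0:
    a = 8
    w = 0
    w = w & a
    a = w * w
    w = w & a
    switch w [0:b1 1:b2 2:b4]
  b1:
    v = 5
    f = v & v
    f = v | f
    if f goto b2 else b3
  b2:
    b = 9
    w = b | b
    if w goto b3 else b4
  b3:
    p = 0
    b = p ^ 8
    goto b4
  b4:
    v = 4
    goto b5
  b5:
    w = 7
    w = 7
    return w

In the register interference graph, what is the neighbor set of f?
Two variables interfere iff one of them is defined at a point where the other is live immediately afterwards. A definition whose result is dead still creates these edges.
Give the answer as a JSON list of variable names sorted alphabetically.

Block summaries:
  b0 def {a,w} use ∅
  b1 def {f,v} use ∅
  b2 def {b,w} use ∅
  b3 def {b,p} use ∅
  b4 def {v} use ∅
  b5 def {w} use ∅

Live sets:
  b0 li=∅ lo=∅
  b1 li=∅ lo=∅
  b2 li=∅ lo=∅
  b3 li=∅ lo=∅
  b4 li=∅ lo=∅
  b5 li=∅ lo=∅

Conflict graph:
  a: {w}
  b: ∅
  f: {v}
  p: ∅
  v: {f}
  w: {a}

N(f) = ["v"]

Answer: ["v"]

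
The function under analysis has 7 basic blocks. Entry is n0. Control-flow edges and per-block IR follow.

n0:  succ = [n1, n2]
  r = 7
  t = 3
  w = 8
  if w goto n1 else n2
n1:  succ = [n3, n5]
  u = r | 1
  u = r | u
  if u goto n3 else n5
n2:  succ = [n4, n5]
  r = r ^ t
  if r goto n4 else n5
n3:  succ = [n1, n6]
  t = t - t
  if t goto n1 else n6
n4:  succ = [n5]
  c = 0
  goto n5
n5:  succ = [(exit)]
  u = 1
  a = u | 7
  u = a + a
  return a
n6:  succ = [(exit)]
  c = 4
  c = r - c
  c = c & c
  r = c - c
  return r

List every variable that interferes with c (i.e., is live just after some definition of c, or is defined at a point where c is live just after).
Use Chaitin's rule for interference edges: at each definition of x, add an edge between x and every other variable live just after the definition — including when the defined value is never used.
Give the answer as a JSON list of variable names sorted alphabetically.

Answer: ["r"]

Derivation:
def/use:
  n0: def={r,t,w} ue=∅
  n1: def={u} ue={r}
  n2: def={r} ue={r,t}
  n3: def={t} ue={t}
  n4: def={c} ue=∅
  n5: def={a,u} ue=∅
  n6: def={c,r} ue={r}

Liveness:
  live n0: ∅→{r,t}
  live n1: {r,t}→{r,t}
  live n2: {r,t}→∅
  live n3: {r,t}→{r,t}
  live n4: ∅→∅
  live n5: ∅→∅
  live n6: {r}→∅

Interference:
  a↔{u}
  c↔{r}
  r↔{c,t,u,w}
  t↔{r,u,w}
  u↔{a,r,t}
  w↔{r,t}

N(c) = ["r"]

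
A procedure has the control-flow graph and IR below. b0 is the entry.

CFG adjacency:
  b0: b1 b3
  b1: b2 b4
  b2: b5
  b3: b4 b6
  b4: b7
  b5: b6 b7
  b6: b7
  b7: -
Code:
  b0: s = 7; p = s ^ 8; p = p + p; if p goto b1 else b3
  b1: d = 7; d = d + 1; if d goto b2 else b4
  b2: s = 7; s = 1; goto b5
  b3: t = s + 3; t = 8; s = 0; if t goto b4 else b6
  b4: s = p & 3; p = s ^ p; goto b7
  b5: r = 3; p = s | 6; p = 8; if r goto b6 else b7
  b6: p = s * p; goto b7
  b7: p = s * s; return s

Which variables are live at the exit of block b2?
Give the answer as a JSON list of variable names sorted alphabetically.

Answer: ["s"]

Derivation:
def/use:
  b0 def {p,s} use ∅
  b1 def {d} use ∅
  b2 def {s} use ∅
  b3 def {s,t} use {s}
  b4 def {p,s} use {p}
  b5 def {p,r} use {s}
  b6 def {p} use {p,s}
  b7 def {p} use {s}

Live sets:
  b0: in=∅ out={p,s}
  b1: in={p} out={p}
  b2: in=∅ out={s}
  b3: in={p,s} out={p,s}
  b4: in={p} out={s}
  b5: in={s} out={p,s}
  b6: in={p,s} out={s}
  b7: in={s} out=∅

live-out(b2) = ["s"]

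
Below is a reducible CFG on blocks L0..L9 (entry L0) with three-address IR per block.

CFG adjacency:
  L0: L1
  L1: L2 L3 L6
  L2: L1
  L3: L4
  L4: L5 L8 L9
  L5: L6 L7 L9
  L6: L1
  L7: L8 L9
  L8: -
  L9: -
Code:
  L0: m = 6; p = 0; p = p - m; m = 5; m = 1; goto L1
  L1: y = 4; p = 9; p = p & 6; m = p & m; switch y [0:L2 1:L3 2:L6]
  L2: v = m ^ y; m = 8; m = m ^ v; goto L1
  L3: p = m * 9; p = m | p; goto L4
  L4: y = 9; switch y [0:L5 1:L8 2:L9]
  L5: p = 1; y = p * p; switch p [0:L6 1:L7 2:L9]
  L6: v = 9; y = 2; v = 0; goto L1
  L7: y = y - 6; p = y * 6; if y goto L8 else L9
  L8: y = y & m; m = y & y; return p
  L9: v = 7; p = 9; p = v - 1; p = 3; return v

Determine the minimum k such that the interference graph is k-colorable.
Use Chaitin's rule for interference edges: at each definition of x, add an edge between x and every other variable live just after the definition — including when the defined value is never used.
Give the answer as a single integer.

Answer: 3

Derivation:
Per-block:
  L0: def={m,p} ue=∅
  L1: def={m,p,y} ue={m}
  L2: def={m,v} ue={m,y}
  L3: def={p} ue={m}
  L4: def={y} ue=∅
  L5: def={p,y} ue=∅
  L6: def={v,y} ue=∅
  L7: def={p,y} ue={y}
  L8: def={m,y} ue={m,p,y}
  L9: def={p,v} ue=∅

Backward fixpoint:
  L0: in=∅ out={m}
  L1: in={m} out={m,y}
  L2: in={m,y} out={m}
  L3: in={m} out={m,p}
  L4: in={m,p} out={m,p,y}
  L5: in={m} out={m,y}
  L6: in={m} out={m}
  L7: in={m,y} out={m,p,y}
  L8: in={m,p,y} out=∅
  L9: in=∅ out=∅

Conflict graph:
  m: {p,v,y}
  p: {m,v,y}
  v: {m,p}
  y: {m,p}

Registers:
  clique {m,p,v} ⇒ need ≥ 3
  3-colouring: c0={m}  c1={p}  c2={v,y}
  χ = 3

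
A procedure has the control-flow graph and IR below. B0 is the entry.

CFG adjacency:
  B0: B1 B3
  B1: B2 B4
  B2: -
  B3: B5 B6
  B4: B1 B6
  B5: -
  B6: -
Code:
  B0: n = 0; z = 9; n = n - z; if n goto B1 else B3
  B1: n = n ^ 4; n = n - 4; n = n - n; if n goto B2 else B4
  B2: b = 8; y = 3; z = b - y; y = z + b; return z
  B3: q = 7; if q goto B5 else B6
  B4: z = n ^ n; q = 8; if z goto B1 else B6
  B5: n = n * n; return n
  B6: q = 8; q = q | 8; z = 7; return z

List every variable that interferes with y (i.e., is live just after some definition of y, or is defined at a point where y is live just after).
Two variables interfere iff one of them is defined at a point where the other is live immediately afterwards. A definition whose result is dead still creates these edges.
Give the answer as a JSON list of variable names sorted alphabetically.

Answer: ["b", "z"]

Analysis:
Per-block:
  B0 def {n,z} use ∅
  B1 def {n} use {n}
  B2 def {b,y,z} use ∅
  B3 def {q} use ∅
  B4 def {q,z} use {n}
  B5 def {n} use {n}
  B6 def {q,z} use ∅

Live sets:
  live B0: ∅→{n}
  live B1: {n}→{n}
  live B2: ∅→∅
  live B3: {n}→{n}
  live B4: {n}→{n}
  live B5: {n}→∅
  live B6: ∅→∅

Conflict graph:
  b — {y,z}
  n — {q,z}
  q — {n,z}
  y — {b,z}
  z — {b,n,q,y}

N(y) = ["b", "z"]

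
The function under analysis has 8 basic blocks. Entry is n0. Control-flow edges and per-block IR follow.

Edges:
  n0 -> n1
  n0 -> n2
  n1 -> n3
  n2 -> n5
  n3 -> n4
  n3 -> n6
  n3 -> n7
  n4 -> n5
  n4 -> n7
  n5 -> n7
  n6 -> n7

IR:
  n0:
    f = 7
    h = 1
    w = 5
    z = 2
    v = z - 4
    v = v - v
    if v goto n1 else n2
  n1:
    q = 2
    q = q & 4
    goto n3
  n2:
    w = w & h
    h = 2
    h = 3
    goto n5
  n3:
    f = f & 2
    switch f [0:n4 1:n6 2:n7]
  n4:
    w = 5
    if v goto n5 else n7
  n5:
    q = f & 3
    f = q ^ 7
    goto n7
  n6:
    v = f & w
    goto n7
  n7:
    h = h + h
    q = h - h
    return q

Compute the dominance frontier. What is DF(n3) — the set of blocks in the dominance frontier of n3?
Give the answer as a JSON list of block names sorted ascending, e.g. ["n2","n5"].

Answer: ["n5", "n7"]

Analysis:
idom tree: n1←n0 n2←n0 n3←n1 n4←n3 n5←n0 n6←n3 n7←n0
Join-block Dom:
  n5: preds {n2,n4}: {n0,n2} ∩ {n0,n1,n3,n4} = {n0}; idom=n0
  n7: preds {n3,n4,n5,n6}: {n0,n1,n3} ∩ {n0,n1,n3,n4} ∩ {n0,n5} ∩ {n0,n1,n3,n6} = {n0}; idom=n0

DF walk-up:
  join n5 pred n2: n2 stop@n0
  join n5 pred n4: n4→n3→n1 stop@n0
  join n7 pred n3: n3→n1 stop@n0
  join n7 pred n4: n4→n3→n1 stop@n0
  join n7 pred n5: n5 stop@n0
  join n7 pred n6: n6→n3→n1 stop@n0
  DF(n0)=∅
  DF(n1)={n5,n7}
  DF(n2)={n5}
  DF(n3)={n5,n7}
  DF(n4)={n5,n7}
  DF(n5)={n7}
  DF(n6)={n7}
  DF(n7)=∅

DF(n3) = ["n5", "n7"]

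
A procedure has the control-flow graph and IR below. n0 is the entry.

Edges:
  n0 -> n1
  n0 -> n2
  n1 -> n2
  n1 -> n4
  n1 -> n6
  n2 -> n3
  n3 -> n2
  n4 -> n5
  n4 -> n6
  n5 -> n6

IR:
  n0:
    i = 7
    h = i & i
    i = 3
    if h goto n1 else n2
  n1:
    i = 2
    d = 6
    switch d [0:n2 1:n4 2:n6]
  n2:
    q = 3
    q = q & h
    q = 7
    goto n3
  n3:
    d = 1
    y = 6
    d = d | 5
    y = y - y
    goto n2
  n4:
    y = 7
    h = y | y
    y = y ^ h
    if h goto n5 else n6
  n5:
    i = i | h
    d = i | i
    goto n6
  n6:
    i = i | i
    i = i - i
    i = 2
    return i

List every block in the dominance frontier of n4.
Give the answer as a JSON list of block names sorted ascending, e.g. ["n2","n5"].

Answer: ["n6"]

Analysis:
idom tree: n1←n0 n2←n0 n3←n2 n4←n1 n5←n4 n6←n1
Dom∩ at merges:
  n2: preds {n0,n1,n3}: {n0} ∩ {n0,n1} ∩ {n0,n2,n3} = {n0}; idom=n0
  n6: preds {n1,n4,n5}: {n0,n1} ∩ {n0,n1,n4} ∩ {n0,n1,n4,n5} = {n0,n1}; idom=n1

DF walk-up:
  n2←n0: walk · to n0
  n2←n1: walk n1 to n0
  n2←n3: walk n3→n2 to n0
  n6←n1: walk · to n1
  n6←n4: walk n4 to n1
  n6←n5: walk n5→n4 to n1
  DF(n0)=∅
  DF(n1)={n2}
  DF(n2)={n2}
  DF(n3)={n2}
  DF(n4)={n6}
  DF(n5)={n6}
  DF(n6)=∅

DF(n4) = ["n6"]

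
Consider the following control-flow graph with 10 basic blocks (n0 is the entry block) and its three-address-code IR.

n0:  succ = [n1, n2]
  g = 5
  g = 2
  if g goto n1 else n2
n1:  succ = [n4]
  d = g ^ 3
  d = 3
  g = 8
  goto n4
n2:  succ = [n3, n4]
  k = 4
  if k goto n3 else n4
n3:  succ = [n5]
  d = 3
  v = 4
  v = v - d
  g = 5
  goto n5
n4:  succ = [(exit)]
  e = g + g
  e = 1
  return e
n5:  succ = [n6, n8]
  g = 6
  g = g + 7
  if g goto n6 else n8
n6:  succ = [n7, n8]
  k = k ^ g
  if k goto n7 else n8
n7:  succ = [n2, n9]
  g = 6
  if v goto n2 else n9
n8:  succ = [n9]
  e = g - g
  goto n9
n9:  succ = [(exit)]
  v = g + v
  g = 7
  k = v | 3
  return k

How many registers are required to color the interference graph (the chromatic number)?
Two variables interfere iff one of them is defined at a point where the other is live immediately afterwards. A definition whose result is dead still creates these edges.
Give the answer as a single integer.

Block summaries:
  n0: {g} / ∅
  n1: {d,g} / {g}
  n2: {k} / ∅
  n3: {d,g,v} / ∅
  n4: {e} / {g}
  n5: {g} / ∅
  n6: {k} / {g,k}
  n7: {g} / {v}
  n8: {e} / {g}
  n9: {g,k,v} / {g,v}

Live sets:
  live n0: ∅→{g}
  live n1: {g}→{g}
  live n2: {g}→{g,k}
  live n3: {k}→{k,v}
  live n4: {g}→∅
  live n5: {k,v}→{g,k,v}
  live n6: {g,k,v}→{g,v}
  live n7: {v}→{g,v}
  live n8: {g,v}→{g,v}
  live n9: {g,v}→∅

Conflict graph:
  d↔{k,v}
  e↔{g,v}
  g↔{e,k,v}
  k↔{d,g,v}
  v↔{d,e,g,k}

Registers:
  {d,k,v} pairwise interfere (3-clique) ⇒ χ ≥ 3
  3-colouring: R0={v}  R1={d,g}  R2={e,k}
  χ = 3

Answer: 3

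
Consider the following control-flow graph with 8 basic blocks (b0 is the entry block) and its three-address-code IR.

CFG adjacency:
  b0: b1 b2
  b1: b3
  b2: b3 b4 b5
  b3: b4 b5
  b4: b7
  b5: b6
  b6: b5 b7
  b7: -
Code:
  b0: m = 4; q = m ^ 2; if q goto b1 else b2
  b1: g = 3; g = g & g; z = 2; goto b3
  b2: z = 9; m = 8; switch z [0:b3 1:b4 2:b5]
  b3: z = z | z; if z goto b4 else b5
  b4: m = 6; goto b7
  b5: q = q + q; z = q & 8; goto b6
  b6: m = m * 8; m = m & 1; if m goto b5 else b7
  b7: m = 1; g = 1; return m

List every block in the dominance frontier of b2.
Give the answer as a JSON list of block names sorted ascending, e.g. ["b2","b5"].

idom tree: b1←b0 b2←b0 b3←b0 b4←b0 b5←b0 b6←b5 b7←b0
Dom∩ at merges:
  b3: preds {b1,b2}: {b0,b1} ∩ {b0,b2} = {b0}; idom=b0
  b4: preds {b2,b3}: {b0,b2} ∩ {b0,b3} = {b0}; idom=b0
  b5: preds {b2,b3,b6}: {b0,b2} ∩ {b0,b3} ∩ {b0,b5,b6} = {b0}; idom=b0
  b7: preds {b4,b6}: {b0,b4} ∩ {b0,b5,b6} = {b0}; idom=b0

DF walk-up:
  join b3 pred b1: b1 stop@b0
  join b3 pred b2: b2 stop@b0
  join b4 pred b2: b2 stop@b0
  join b4 pred b3: b3 stop@b0
  join b5 pred b2: b2 stop@b0
  join b5 pred b3: b3 stop@b0
  join b5 pred b6: b6→b5 stop@b0
  join b7 pred b4: b4 stop@b0
  join b7 pred b6: b6→b5 stop@b0
  DF(b0)=∅
  DF(b1)={b3}
  DF(b2)={b3,b4,b5}
  DF(b3)={b4,b5}
  DF(b4)={b7}
  DF(b5)={b5,b7}
  DF(b6)={b5,b7}
  DF(b7)=∅

DF(b2) = ["b3", "b4", "b5"]

Answer: ["b3", "b4", "b5"]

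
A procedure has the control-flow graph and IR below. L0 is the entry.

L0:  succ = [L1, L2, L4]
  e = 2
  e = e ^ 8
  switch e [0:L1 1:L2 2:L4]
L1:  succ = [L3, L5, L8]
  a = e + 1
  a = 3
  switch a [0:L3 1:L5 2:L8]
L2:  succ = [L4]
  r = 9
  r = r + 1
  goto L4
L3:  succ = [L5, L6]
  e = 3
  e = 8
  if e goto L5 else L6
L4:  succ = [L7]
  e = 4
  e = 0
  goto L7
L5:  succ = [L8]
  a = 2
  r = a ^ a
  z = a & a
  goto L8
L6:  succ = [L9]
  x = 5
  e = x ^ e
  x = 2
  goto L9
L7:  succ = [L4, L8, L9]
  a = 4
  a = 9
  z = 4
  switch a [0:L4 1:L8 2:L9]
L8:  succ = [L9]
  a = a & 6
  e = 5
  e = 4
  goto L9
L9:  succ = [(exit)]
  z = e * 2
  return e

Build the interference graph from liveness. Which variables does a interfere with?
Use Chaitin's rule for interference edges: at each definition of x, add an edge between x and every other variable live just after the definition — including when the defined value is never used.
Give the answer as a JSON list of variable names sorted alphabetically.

def/use:
  L0: {e} / ∅
  L1: {a} / {e}
  L2: {r} / ∅
  L3: {e} / ∅
  L4: {e} / ∅
  L5: {a,r,z} / ∅
  L6: {e,x} / {e}
  L7: {a,z} / ∅
  L8: {a,e} / {a}
  L9: {z} / {e}

Backward fixpoint:
  L0: in=∅ out={e}
  L1: in={e} out={a}
  L2: in=∅ out=∅
  L3: in=∅ out={e}
  L4: in=∅ out={e}
  L5: in=∅ out={a}
  L6: in={e} out={e}
  L7: in={e} out={a,e}
  L8: in={a} out={e}
  L9: in={e} out=∅

Interference:
  a — {e,r,z}
  e — {a,x,z}
  r — {a}
  x — {e}
  z — {a,e}

N(a) = ["e", "r", "z"]

Answer: ["e", "r", "z"]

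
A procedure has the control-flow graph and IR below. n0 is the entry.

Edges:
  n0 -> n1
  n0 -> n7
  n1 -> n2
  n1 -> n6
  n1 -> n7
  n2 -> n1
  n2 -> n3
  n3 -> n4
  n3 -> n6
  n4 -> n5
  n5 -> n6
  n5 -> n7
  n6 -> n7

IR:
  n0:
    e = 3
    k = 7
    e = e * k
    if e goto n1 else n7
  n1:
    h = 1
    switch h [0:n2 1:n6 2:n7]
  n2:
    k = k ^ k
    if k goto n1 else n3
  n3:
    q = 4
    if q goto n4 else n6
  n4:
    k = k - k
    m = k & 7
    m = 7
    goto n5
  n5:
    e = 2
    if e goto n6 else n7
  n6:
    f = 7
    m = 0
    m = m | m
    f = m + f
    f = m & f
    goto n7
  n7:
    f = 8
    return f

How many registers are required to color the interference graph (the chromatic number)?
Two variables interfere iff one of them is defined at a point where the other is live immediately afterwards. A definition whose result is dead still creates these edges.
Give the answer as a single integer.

Answer: 2

Working:
def/use:
  n0 def {e,k} use ∅
  n1 def {h} use ∅
  n2 def {k} use {k}
  n3 def {q} use ∅
  n4 def {k,m} use {k}
  n5 def {e} use ∅
  n6 def {f,m} use ∅
  n7 def {f} use ∅

Live sets:
  live n0: ∅→{k}
  live n1: {k}→{k}
  live n2: {k}→{k}
  live n3: {k}→{k}
  live n4: {k}→∅
  live n5: ∅→∅
  live n6: ∅→∅
  live n7: ∅→∅

Interference:
  e↔{k}
  f↔{m}
  h↔{k}
  k↔{e,h,q}
  m↔{f}
  q↔{k}

Colouring:
  lower bound: {e,k} mutually conflict ⇒ χ ≥ 2
  assign e→c1 f→c0 h→c1 k→c0 m→c1 q→c1 — no edge inside a register ⇒ χ ≤ 2
  χ = 2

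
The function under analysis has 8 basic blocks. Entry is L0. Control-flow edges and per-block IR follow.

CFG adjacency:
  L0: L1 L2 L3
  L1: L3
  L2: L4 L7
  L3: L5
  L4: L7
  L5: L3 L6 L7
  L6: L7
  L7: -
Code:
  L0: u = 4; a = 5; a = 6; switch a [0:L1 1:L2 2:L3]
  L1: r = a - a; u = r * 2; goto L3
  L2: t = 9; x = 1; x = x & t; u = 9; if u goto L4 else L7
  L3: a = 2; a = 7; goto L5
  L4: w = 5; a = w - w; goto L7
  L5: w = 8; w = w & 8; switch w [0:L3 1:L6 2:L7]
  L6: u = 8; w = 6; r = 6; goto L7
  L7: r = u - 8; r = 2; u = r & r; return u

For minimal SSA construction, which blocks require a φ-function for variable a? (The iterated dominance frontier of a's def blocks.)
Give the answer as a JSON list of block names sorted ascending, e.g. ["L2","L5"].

idom tree: L1←L0 L2←L0 L3←L0 L4←L2 L5←L3 L6←L5 L7←L0
Dom∩ at merges:
  L3: preds {L0,L1,L5}: {L0} ∩ {L0,L1} ∩ {L0,L3,L5} = {L0}; idom=L0
  L7: preds {L2,L4,L5,L6}: {L0,L2} ∩ {L0,L2,L4} ∩ {L0,L3,L5} ∩ {L0,L3,L5,L6} = {L0}; idom=L0

Frontier:
  L3←L0: walk · to L0
  L3←L1: walk L1 to L0
  L3←L5: walk L5→L3 to L0
  L7←L2: walk L2 to L0
  L7←L4: walk L4→L2 to L0
  L7←L5: walk L5→L3 to L0
  L7←L6: walk L6→L5→L3 to L0
  DF(L0)=∅
  DF(L1)={L3}
  DF(L2)={L7}
  DF(L3)={L3,L7}
  DF(L4)={L7}
  DF(L5)={L3,L7}
  DF(L6)={L7}
  DF(L7)=∅

φ for a: defs {L0,L3,L4}
  DF⁺ = {L3,L7}

Answer: ["L3", "L7"]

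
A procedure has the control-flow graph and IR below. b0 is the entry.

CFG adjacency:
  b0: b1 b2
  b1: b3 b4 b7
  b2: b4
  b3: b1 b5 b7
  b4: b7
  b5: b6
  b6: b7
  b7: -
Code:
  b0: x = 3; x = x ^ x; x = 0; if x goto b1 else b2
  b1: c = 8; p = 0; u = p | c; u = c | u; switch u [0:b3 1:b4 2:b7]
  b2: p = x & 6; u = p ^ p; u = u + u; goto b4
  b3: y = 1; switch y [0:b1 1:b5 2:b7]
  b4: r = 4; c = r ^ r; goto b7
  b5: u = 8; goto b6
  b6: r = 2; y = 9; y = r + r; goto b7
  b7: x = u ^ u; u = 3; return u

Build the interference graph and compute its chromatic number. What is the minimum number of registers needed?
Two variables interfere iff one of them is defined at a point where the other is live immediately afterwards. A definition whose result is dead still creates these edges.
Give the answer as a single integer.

Answer: 3

Derivation:
Block summaries:
  b0 def {x} use ∅
  b1 def {c,p,u} use ∅
  b2 def {p,u} use {x}
  b3 def {y} use ∅
  b4 def {c,r} use ∅
  b5 def {u} use ∅
  b6 def {r,y} use ∅
  b7 def {u,x} use {u}

Liveness:
  live b0: ∅→{x}
  live b1: ∅→{u}
  live b2: {x}→{u}
  live b3: {u}→{u}
  live b4: {u}→{u}
  live b5: ∅→{u}
  live b6: {u}→{u}
  live b7: {u}→∅

Conflict graph:
  c: {p,u}
  p: {c}
  r: {u,y}
  u: {c,r,y}
  x: ∅
  y: {r,u}

Colouring:
  clique {r,u,y} ⇒ need ≥ 3
  assign c→R1 p→R0 r→R1 u→R0 x→R0 y→R2 — no edge inside a register ⇒ χ ≤ 3
  χ = 3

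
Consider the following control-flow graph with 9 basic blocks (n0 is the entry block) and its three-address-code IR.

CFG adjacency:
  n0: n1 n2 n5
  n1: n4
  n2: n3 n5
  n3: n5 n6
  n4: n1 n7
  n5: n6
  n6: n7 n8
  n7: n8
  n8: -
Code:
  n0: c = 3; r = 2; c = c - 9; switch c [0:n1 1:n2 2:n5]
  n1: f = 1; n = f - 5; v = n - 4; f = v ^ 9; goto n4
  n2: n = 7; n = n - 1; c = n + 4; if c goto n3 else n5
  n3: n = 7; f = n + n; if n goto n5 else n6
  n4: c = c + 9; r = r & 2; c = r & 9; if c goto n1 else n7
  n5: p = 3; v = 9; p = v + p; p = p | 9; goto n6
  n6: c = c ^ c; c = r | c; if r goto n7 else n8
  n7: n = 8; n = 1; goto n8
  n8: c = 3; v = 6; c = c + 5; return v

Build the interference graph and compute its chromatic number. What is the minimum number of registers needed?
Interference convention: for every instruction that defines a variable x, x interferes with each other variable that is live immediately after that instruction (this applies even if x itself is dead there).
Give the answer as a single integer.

def/use:
  n0: def={c,r} ue=∅
  n1: def={f,n,v} ue=∅
  n2: def={c,n} ue=∅
  n3: def={f,n} ue=∅
  n4: def={c,r} ue={c,r}
  n5: def={p,v} ue=∅
  n6: def={c} ue={c,r}
  n7: def={n} ue=∅
  n8: def={c,v} ue=∅

Live sets:
  n0: in=∅ out={c,r}
  n1: in={c,r} out={c,r}
  n2: in={r} out={c,r}
  n3: in={c,r} out={c,r}
  n4: in={c,r} out={c,r}
  n5: in={c,r} out={c,r}
  n6: in={c,r} out=∅
  n7: in=∅ out=∅
  n8: in=∅ out=∅

Conflict graph:
  c: {f,n,p,r,v}
  f: {c,n,r}
  n: {c,f,r}
  p: {c,r,v}
  r: {c,f,n,p,v}
  v: {c,p,r}

Colouring:
  clique {c,f,n,r} ⇒ need ≥ 4
  4-colouring: R0={c}  R1={r}  R2={f,p}  R3={n,v}
  χ = 4

Answer: 4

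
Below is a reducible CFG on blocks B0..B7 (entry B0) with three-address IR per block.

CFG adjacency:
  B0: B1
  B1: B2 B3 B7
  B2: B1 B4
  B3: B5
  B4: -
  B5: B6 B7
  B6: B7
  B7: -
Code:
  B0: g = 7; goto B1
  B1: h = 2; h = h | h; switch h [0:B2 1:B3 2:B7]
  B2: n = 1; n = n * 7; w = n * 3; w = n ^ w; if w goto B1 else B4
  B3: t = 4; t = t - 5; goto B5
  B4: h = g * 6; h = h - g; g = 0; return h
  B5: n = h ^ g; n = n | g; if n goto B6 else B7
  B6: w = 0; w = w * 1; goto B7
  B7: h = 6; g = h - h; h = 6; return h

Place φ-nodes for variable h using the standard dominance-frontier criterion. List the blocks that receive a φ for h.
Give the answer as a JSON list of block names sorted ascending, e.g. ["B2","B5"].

Answer: ["B1"]

Working:
idom tree: B1←B0 B2←B1 B3←B1 B4←B2 B5←B3 B6←B5 B7←B1
Join-block Dom:
  B1: preds {B0,B2}: {B0} ∩ {B0,B1,B2} = {B0}; idom=B0
  B7: preds {B1,B5,B6}: {B0,B1} ∩ {B0,B1,B3,B5} ∩ {B0,B1,B3,B5,B6} = {B0,B1}; idom=B1

Frontier:
  B1←B0: walk · to B0
  B1←B2: walk B2→B1 to B0
  B7←B1: walk · to B1
  B7←B5: walk B5→B3 to B1
  B7←B6: walk B6→B5→B3 to B1
  B0 → ∅
  B1 → {B1}
  B2 → {B1}
  B3 → {B7}
  B4 → ∅
  B5 → {B7}
  B6 → {B7}
  B7 → ∅

φ for h: defs {B1,B4,B7}
  DF⁺ = {B1}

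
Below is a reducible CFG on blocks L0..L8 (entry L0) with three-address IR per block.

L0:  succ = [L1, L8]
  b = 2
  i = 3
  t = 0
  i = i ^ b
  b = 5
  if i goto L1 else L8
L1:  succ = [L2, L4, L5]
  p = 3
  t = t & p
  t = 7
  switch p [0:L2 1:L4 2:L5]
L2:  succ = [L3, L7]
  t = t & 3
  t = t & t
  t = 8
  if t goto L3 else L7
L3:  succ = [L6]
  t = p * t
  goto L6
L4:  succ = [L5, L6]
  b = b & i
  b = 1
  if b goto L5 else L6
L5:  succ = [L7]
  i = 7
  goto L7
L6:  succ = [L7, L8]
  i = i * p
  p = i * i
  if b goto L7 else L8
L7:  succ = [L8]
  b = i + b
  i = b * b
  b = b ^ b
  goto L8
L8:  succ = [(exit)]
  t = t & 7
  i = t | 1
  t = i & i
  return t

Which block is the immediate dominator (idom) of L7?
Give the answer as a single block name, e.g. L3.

Answer: L1

Derivation:
idom tree: L1←L0 L2←L1 L3←L2 L4←L1 L5←L1 L6←L1 L7←L1 L8←L0
Join-block Dom:
  L5: preds {L1,L4}: {L0,L1} ∩ {L0,L1,L4} = {L0,L1}; idom=L1
  L6: preds {L3,L4}: {L0,L1,L2,L3} ∩ {L0,L1,L4} = {L0,L1}; idom=L1
  L7: preds {L2,L5,L6}: {L0,L1,L2} ∩ {L0,L1,L5} ∩ {L0,L1,L6} = {L0,L1}; idom=L1
  L8: preds {L0,L6,L7}: {L0} ∩ {L0,L1,L6} ∩ {L0,L1,L7} = {L0}; idom=L0

idom(L7) = L1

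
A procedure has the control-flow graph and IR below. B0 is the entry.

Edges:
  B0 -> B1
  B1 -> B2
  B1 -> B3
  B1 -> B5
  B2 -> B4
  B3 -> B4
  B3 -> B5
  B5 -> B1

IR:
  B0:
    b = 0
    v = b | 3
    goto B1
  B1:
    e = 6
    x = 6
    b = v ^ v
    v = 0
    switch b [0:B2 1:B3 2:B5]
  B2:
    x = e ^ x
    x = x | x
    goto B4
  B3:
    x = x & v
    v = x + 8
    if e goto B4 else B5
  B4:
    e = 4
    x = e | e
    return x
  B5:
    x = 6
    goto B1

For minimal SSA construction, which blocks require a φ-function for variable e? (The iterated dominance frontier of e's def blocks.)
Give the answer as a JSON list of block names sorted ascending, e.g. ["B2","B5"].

Answer: ["B1"]

Derivation:
idom tree: B1←B0 B2←B1 B3←B1 B4←B1 B5←B1
Dom at joins:
  B1: preds {B0,B5}: {B0} ∩ {B0,B1,B5} = {B0}; idom=B0
  B4: preds {B2,B3}: {B0,B1,B2} ∩ {B0,B1,B3} = {B0,B1}; idom=B1
  B5: preds {B1,B3}: {B0,B1} ∩ {B0,B1,B3} = {B0,B1}; idom=B1

DF derivation:
  join B1 pred B0: · stop@B0
  join B1 pred B5: B5→B1 stop@B0
  join B4 pred B2: B2 stop@B1
  join B4 pred B3: B3 stop@B1
  join B5 pred B1: · stop@B1
  join B5 pred B3: B3 stop@B1
  B0 → ∅
  B1 → {B1}
  B2 → {B4}
  B3 → {B4,B5}
  B4 → ∅
  B5 → {B1}

φ for e: defs {B1,B4}
  DF⁺ = {B1}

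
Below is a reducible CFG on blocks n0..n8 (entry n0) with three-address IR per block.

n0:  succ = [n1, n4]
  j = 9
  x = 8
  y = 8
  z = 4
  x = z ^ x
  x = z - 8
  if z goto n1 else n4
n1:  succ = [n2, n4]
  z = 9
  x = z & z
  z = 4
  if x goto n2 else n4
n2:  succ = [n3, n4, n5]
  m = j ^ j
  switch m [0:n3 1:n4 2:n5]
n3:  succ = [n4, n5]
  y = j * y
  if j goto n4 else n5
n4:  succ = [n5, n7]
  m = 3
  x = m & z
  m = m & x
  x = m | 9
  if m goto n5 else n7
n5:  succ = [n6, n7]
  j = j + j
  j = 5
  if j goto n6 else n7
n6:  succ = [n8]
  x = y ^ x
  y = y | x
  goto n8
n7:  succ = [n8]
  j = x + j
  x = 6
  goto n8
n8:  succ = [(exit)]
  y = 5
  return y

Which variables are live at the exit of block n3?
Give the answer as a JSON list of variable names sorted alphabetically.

Answer: ["j", "x", "y", "z"]

Derivation:
Per-block:
  n0: def={j,x,y,z} ue=∅
  n1: def={x,z} ue=∅
  n2: def={m} ue={j}
  n3: def={y} ue={j,y}
  n4: def={m,x} ue={z}
  n5: def={j} ue={j}
  n6: def={x,y} ue={x,y}
  n7: def={j,x} ue={j,x}
  n8: def={y} ue=∅

Liveness:
  n0: in=∅ out={j,y,z}
  n1: in={j,y} out={j,x,y,z}
  n2: in={j,x,y,z} out={j,x,y,z}
  n3: in={j,x,y,z} out={j,x,y,z}
  n4: in={j,y,z} out={j,x,y}
  n5: in={j,x,y} out={j,x,y}
  n6: in={x,y} out=∅
  n7: in={j,x} out=∅
  n8: in=∅ out=∅

live-out(n3) = ["j", "x", "y", "z"]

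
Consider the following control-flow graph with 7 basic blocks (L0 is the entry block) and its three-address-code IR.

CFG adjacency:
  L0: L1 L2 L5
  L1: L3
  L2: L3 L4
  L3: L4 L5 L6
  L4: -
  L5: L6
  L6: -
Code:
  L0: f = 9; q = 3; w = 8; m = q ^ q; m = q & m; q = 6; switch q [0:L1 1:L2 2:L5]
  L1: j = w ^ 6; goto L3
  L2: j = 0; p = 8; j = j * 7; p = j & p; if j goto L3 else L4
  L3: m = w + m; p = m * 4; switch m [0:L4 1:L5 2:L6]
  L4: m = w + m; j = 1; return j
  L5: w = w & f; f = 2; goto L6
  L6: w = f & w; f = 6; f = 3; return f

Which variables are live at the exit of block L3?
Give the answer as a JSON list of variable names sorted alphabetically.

Answer: ["f", "m", "w"]

Working:
Per-block:
  L0: def={f,m,q,w} ue=∅
  L1: def={j} ue={w}
  L2: def={j,p} ue=∅
  L3: def={m,p} ue={m,w}
  L4: def={j,m} ue={m,w}
  L5: def={f,w} ue={f,w}
  L6: def={f,w} ue={f,w}

Liveness:
  L0 li=∅ lo={f,m,w}
  L1 li={f,m,w} lo={f,m,w}
  L2 li={f,m,w} lo={f,m,w}
  L3 li={f,m,w} lo={f,m,w}
  L4 li={m,w} lo=∅
  L5 li={f,w} lo={f,w}
  L6 li={f,w} lo=∅

live-out(L3) = ["f", "m", "w"]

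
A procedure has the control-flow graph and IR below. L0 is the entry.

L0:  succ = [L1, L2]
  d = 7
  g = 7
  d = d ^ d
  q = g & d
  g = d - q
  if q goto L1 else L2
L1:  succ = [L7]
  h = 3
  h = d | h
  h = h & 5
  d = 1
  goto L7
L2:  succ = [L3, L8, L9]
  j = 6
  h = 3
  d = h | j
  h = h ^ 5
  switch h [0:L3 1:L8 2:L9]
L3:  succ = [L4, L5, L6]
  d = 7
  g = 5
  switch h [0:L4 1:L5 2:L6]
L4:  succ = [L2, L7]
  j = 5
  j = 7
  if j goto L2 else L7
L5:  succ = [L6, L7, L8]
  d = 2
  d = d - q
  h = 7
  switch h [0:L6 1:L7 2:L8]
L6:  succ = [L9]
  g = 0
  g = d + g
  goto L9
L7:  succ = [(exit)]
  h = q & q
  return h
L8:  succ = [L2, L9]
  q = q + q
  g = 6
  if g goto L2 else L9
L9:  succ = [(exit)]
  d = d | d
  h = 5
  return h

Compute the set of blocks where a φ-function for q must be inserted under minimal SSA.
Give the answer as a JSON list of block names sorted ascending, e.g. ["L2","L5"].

Answer: ["L2", "L7", "L9"]

Derivation:
idom tree: L1←L0 L2←L0 L3←L2 L4←L3 L5←L3 L6←L3 L7←L0 L8←L2 L9←L2
Dom at joins:
  L2: preds {L0,L4,L8}: {L0} ∩ {L0,L2,L3,L4} ∩ {L0,L2,L8} = {L0}; idom=L0
  L6: preds {L3,L5}: {L0,L2,L3} ∩ {L0,L2,L3,L5} = {L0,L2,L3}; idom=L3
  L7: preds {L1,L4,L5}: {L0,L1} ∩ {L0,L2,L3,L4} ∩ {L0,L2,L3,L5} = {L0}; idom=L0
  L8: preds {L2,L5}: {L0,L2} ∩ {L0,L2,L3,L5} = {L0,L2}; idom=L2
  L9: preds {L2,L6,L8}: {L0,L2} ∩ {L0,L2,L3,L6} ∩ {L0,L2,L8} = {L0,L2}; idom=L2

DF derivation:
  L2←L0: walk · to L0
  L2←L4: walk L4→L3→L2 to L0
  L2←L8: walk L8→L2 to L0
  L6←L3: walk · to L3
  L6←L5: walk L5 to L3
  L7←L1: walk L1 to L0
  L7←L4: walk L4→L3→L2 to L0
  L7←L5: walk L5→L3→L2 to L0
  L8←L2: walk · to L2
  L8←L5: walk L5→L3 to L2
  L9←L2: walk · to L2
  L9←L6: walk L6→L3 to L2
  L9←L8: walk L8 to L2
  DF(L0)=∅
  DF(L1)={L7}
  DF(L2)={L2,L7}
  DF(L3)={L2,L7,L8,L9}
  DF(L4)={L2,L7}
  DF(L5)={L6,L7,L8}
  DF(L6)={L9}
  DF(L7)=∅
  DF(L8)={L2,L9}
  DF(L9)=∅

φ for q: defs {L0,L8}
  DF⁺ = {L2,L7,L9}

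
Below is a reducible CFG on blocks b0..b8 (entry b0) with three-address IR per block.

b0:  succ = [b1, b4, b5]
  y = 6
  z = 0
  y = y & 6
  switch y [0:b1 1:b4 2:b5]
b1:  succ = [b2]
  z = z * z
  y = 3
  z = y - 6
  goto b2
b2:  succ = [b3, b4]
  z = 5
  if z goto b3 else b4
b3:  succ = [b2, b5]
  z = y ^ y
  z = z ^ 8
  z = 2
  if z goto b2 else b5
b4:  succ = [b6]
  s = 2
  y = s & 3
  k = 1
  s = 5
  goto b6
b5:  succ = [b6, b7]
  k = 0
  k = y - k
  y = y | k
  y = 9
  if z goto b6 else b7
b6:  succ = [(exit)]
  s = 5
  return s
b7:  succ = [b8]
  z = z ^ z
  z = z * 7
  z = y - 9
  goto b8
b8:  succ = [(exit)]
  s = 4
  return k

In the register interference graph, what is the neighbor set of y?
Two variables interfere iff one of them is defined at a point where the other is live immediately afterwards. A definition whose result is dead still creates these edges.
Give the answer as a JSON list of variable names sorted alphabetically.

Per-block:
  b0 def {y,z} use ∅
  b1 def {y,z} use {z}
  b2 def {z} use ∅
  b3 def {z} use {y}
  b4 def {k,s,y} use ∅
  b5 def {k,y} use {y,z}
  b6 def {s} use ∅
  b7 def {z} use {y,z}
  b8 def {s} use {k}

Backward fixpoint:
  b0: in=∅ out={y,z}
  b1: in={z} out={y}
  b2: in={y} out={y}
  b3: in={y} out={y,z}
  b4: in=∅ out=∅
  b5: in={y,z} out={k,y,z}
  b6: in=∅ out=∅
  b7: in={k,y,z} out={k}
  b8: in={k} out=∅

Interfere edges:
  k: {s,y,z}
  s: {k}
  y: {k,z}
  z: {k,y}

N(y) = ["k", "z"]

Answer: ["k", "z"]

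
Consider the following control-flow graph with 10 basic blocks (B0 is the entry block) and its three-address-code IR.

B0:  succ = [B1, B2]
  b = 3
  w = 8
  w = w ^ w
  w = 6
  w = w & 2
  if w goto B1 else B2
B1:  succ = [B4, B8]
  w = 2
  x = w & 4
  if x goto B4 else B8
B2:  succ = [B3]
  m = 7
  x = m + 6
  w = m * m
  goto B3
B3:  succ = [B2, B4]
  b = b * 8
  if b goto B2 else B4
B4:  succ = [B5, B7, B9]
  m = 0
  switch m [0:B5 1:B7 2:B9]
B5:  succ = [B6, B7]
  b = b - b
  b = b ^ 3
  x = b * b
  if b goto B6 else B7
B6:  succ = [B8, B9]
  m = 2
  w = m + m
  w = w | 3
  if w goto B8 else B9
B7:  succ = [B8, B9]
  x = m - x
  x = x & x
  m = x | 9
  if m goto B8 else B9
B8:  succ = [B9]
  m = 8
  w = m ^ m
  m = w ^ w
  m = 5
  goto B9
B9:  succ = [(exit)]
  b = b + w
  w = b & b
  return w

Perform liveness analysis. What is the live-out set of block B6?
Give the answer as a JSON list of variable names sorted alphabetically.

Answer: ["b", "w"]

Working:
Block summaries:
  B0: {b,w} / ∅
  B1: {w,x} / ∅
  B2: {m,w,x} / ∅
  B3: {b} / {b}
  B4: {m} / ∅
  B5: {b,x} / {b}
  B6: {m,w} / ∅
  B7: {m,x} / {m,x}
  B8: {m,w} / ∅
  B9: {b,w} / {b,w}

Liveness:
  B0: in=∅ out={b}
  B1: in={b} out={b,w,x}
  B2: in={b} out={b,w,x}
  B3: in={b,w,x} out={b,w,x}
  B4: in={b,w,x} out={b,m,w,x}
  B5: in={b,m,w} out={b,m,w,x}
  B6: in={b} out={b,w}
  B7: in={b,m,w,x} out={b,w}
  B8: in={b} out={b,w}
  B9: in={b,w} out=∅

live-out(B6) = ["b", "w"]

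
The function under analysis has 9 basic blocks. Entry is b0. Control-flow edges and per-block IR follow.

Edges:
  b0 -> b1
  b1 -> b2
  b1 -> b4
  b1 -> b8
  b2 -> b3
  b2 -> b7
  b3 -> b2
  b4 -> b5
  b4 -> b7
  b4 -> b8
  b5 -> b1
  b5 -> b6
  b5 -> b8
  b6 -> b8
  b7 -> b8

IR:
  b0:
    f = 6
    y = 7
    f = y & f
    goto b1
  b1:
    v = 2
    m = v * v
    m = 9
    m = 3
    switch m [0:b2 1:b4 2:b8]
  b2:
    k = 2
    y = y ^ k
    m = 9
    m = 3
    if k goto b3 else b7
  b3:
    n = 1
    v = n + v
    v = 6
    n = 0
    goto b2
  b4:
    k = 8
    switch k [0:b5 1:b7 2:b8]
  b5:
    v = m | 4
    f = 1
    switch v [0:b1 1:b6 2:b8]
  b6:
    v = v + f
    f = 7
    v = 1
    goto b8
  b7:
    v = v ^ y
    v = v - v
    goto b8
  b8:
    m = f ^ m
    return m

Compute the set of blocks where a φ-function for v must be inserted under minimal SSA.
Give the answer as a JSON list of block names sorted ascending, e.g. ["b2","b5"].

Answer: ["b1", "b2", "b7", "b8"]

Derivation:
idom tree: b1←b0 b2←b1 b3←b2 b4←b1 b5←b4 b6←b5 b7←b1 b8←b1
Join-block Dom:
  b1: preds {b0,b5}: {b0} ∩ {b0,b1,b4,b5} = {b0}; idom=b0
  b2: preds {b1,b3}: {b0,b1} ∩ {b0,b1,b2,b3} = {b0,b1}; idom=b1
  b7: preds {b2,b4}: {b0,b1,b2} ∩ {b0,b1,b4} = {b0,b1}; idom=b1
  b8: preds {b1,b4,b5,b6,b7}: {b0,b1} ∩ {b0,b1,b4} ∩ {b0,b1,b4,b5} ∩ {b0,b1,b4,b5,b6} ∩ {b0,b1,b7} = {b0,b1}; idom=b1

Frontier:
  join b1 pred b0: · stop@b0
  join b1 pred b5: b5→b4→b1 stop@b0
  join b2 pred b1: · stop@b1
  join b2 pred b3: b3→b2 stop@b1
  join b7 pred b2: b2 stop@b1
  join b7 pred b4: b4 stop@b1
  join b8 pred b1: · stop@b1
  join b8 pred b4: b4 stop@b1
  join b8 pred b5: b5→b4 stop@b1
  join b8 pred b6: b6→b5→b4 stop@b1
  join b8 pred b7: b7 stop@b1
  b0: DF=∅
  b1: DF={b1}
  b2: DF={b2,b7}
  b3: DF={b2}
  b4: DF={b1,b7,b8}
  b5: DF={b1,b8}
  b6: DF={b8}
  b7: DF={b8}
  b8: DF=∅

φ for v: defs {b1,b3,b5,b6,b7}
  DF⁺ = {b1,b2,b7,b8}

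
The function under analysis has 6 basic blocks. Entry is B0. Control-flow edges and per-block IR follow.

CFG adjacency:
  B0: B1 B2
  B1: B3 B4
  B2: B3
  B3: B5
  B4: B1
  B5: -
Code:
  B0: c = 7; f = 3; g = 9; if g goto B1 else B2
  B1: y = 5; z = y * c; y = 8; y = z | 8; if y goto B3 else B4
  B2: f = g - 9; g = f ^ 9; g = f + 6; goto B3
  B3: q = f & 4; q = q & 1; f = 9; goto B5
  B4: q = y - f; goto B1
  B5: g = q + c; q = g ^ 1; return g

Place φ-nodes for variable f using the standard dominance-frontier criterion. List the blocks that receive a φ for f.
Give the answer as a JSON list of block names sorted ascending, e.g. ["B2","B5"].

Answer: ["B3"]

Analysis:
idom tree: B1←B0 B2←B0 B3←B0 B4←B1 B5←B3
Join-block Dom:
  B1: preds {B0,B4}: {B0} ∩ {B0,B1,B4} = {B0}; idom=B0
  B3: preds {B1,B2}: {B0,B1} ∩ {B0,B2} = {B0}; idom=B0

DF walk-up:
  B1←B0: walk · to B0
  B1←B4: walk B4→B1 to B0
  B3←B1: walk B1 to B0
  B3←B2: walk B2 to B0
  B0: DF=∅
  B1: DF={B1,B3}
  B2: DF={B3}
  B3: DF=∅
  B4: DF={B1}
  B5: DF=∅

φ for f: defs {B0,B2,B3}
  DF⁺ = {B3}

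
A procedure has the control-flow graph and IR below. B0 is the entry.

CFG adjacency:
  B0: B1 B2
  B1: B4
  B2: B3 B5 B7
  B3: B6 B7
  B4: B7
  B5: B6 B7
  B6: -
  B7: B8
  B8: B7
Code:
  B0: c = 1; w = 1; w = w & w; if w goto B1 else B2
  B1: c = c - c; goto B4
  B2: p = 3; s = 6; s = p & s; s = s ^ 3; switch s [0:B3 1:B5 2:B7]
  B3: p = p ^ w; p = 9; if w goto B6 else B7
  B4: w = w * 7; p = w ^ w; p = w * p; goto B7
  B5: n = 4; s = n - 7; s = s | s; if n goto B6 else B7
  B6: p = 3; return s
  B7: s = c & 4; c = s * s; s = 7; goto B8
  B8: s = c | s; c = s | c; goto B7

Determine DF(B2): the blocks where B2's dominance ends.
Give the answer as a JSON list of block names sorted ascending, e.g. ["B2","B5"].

Answer: ["B7"]

Working:
idom tree: B1←B0 B2←B0 B3←B2 B4←B1 B5←B2 B6←B2 B7←B0 B8←B7
Dom∩ at merges:
  B6: preds {B3,B5}: {B0,B2,B3} ∩ {B0,B2,B5} = {B0,B2}; idom=B2
  B7: preds {B2,B3,B4,B5,B8}: {B0,B2} ∩ {B0,B2,B3} ∩ {B0,B1,B4} ∩ {B0,B2,B5} ∩ {B0,B7,B8} = {B0}; idom=B0

Frontier:
  B6←B3: walk B3 to B2
  B6←B5: walk B5 to B2
  B7←B2: walk B2 to B0
  B7←B3: walk B3→B2 to B0
  B7←B4: walk B4→B1 to B0
  B7←B5: walk B5→B2 to B0
  B7←B8: walk B8→B7 to B0
  DF(B0)=∅
  DF(B1)={B7}
  DF(B2)={B7}
  DF(B3)={B6,B7}
  DF(B4)={B7}
  DF(B5)={B6,B7}
  DF(B6)=∅
  DF(B7)={B7}
  DF(B8)={B7}

DF(B2) = ["B7"]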